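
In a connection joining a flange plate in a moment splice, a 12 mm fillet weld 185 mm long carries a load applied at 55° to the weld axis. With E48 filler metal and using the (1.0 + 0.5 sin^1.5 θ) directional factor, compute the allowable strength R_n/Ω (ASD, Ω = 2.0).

R_n/Ω ≈ 310 kN

E48XX → F_EXX = 480 MPa.
t_e = 0.707 × 12 = 8.484 mm; A_we = 8.484 × 185 = 1570 mm².
Directional factor: 1.0 + 0.5 sin^1.5(55°) = 1.371.
F_nw = 0.6 × 480 × 1.371 = 394.8 MPa.
R_n/Ω = (394.8 × 1570) / 2.0 × 10⁻³ = 309.8 kN.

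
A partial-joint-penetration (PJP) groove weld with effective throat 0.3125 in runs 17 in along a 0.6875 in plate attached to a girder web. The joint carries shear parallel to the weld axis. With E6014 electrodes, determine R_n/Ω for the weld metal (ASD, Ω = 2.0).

E60XX → F_EXX = 60 ksi.
Effective throat (given) t_e = 0.3125 in.
A_we = 0.3125 × 17 = 5.312 in².
F_nw = 0.6 F_EXX = 36 ksi.
R_n/Ω = (36 × 5.312) / 2.0 = 95.62 kips.

R_n/Ω ≈ 95.6 kips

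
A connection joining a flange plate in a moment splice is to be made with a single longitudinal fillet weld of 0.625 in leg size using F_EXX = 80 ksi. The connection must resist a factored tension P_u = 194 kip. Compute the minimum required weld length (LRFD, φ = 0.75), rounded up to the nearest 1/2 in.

L = 12.5 in

Throat t_e = 0.707 × 0.625 = 0.4419 in.
φr_n = 0.75 × 0.6 × 80 × 0.4419 = 15.91 kip/in.
L_req = P_u / φr_n = 194 / 15.91 = 12.2 in total.
Round up → use L = 12.5 in.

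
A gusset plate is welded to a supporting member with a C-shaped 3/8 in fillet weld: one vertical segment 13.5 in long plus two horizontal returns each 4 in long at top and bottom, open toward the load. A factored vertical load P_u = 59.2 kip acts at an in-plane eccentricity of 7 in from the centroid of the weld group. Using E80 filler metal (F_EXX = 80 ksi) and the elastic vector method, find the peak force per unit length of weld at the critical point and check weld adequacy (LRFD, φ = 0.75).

f_max ≈ 6.84 kip/in; adequate

Total weld length L_w = 21.5 in. Treat welds as unit-width lines.
Centroid: x̄ = 2×4×2 / 21.5 = 0.7442 in from the vertical weld.
Polar moment about centroid: J = I_x + I_y = [13.5³/12 + 2×4×6.75²] + [13.5×0.7442² + 2(4³/12 + 4×1.256²)] = 600.3 in³.
Direct shear f_v = P/L_w = 59.2 / 21.5 = 2.753 kip/in (vertical).
Torsion M = P·e = 59.2 × 7 = 414.4 kip·in.
Critical point at (x, y) = (3.256, 6.75) from centroid. f_tx = M·y/J = 4.66 kip/in; f_ty = M·x/J = 2.248 kip/in.
Resultant f_max = √[f_tx² + (f_v + f_ty)²] = √[4.66² + (2.753 + 2.248)²] = 6.835 kip/in.
Capacity per unit length: φr_n = 0.75 × 0.6 × 80 × (0.707 × 0.375) = 9.544 kip/in.
6.835 ≤ 9.544 → adequate.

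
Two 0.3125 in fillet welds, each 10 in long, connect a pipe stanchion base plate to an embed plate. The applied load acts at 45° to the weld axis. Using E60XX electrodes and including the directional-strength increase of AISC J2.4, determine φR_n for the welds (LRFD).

E60XX → F_EXX = 60 ksi.
t_e = 0.707 × 0.3125 = 0.2209 in; A_we = 0.2209 × 20 = 4.419 in².
Directional factor: 1.0 + 0.5 sin^1.5(45°) = 1.297.
F_nw = 0.6 × 60 × 1.297 = 46.7 ksi.
φR_n = 0.75 × 46.7 × 4.419 = 154.8 kips.

φR_n ≈ 155 kips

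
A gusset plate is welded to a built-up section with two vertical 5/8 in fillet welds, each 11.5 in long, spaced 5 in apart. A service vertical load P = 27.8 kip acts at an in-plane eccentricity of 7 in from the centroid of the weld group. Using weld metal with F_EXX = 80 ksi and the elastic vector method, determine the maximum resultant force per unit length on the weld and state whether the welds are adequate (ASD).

Total weld length L_w = 23 in. Treat welds as unit-width lines.
Polar moment about centroid: J = 2[d³/12 + d(b/2)²] = 2[11.5³/12 + 11.5×2.5²] = 397.2 in³.
Direct shear f_v = P/L_w = 27.8 / 23 = 1.209 kip/in (vertical).
Torsion M = P·e = 27.8 × 7 = 194.6 kip·in.
Critical point at (x, y) = (2.5, 5.75) from centroid. f_tx = M·y/J = 2.817 kip/in; f_ty = M·x/J = 1.225 kip/in.
Resultant f_max = √[f_tx² + (f_v + f_ty)²] = √[2.817² + (1.209 + 1.225)²] = 3.722 kip/in.
Capacity per unit length: r_n/Ω = (1/2.0) × 0.6 × 80 × (0.707 × 0.625) = 10.6 kip/in.
3.722 ≤ 10.6 → adequate.

f_max ≈ 3.72 kip/in; adequate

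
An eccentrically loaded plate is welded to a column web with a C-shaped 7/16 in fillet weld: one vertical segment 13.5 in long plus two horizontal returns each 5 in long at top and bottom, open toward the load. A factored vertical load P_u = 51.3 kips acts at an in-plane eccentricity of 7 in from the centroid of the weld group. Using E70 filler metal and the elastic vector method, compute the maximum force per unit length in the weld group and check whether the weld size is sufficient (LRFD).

E70XX → F_EXX = 70 ksi.
Total weld length L_w = 23.5 in. Treat welds as unit-width lines.
Centroid: x̄ = 2×5×2.5 / 23.5 = 1.064 in from the vertical weld.
Polar moment about centroid: J = I_x + I_y = [13.5³/12 + 2×5×6.75²] + [13.5×1.064² + 2(5³/12 + 5×1.436²)] = 717.4 in³.
Direct shear f_v = P/L_w = 51.3 / 23.5 = 2.183 kip/in (vertical).
Torsion M = P·e = 51.3 × 7 = 359.1 kip·in.
Critical point at (x, y) = (3.936, 6.75) from centroid. f_tx = M·y/J = 3.379 kip/in; f_ty = M·x/J = 1.97 kip/in.
Resultant f_max = √[f_tx² + (f_v + f_ty)²] = √[3.379² + (2.183 + 1.97)²] = 5.354 kip/in.
Capacity per unit length: φr_n = 0.75 × 0.6 × 70 × (0.707 × 0.4375) = 9.743 kip/in.
5.354 ≤ 9.743 → adequate.

f_max ≈ 5.35 kip/in; adequate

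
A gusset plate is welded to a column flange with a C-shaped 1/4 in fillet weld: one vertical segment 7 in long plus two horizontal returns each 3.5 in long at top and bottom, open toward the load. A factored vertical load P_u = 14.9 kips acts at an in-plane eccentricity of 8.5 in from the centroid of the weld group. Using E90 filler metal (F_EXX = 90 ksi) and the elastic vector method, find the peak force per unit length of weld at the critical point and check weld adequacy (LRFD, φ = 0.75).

f_max ≈ 4.9 kip/in; adequate

Total weld length L_w = 14 in. Treat welds as unit-width lines.
Centroid: x̄ = 2×3.5×1.75 / 14 = 0.875 in from the vertical weld.
Polar moment about centroid: J = I_x + I_y = [7³/12 + 2×3.5×3.5²] + [7×0.875² + 2(3.5³/12 + 3.5×0.875²)] = 132.2 in³.
Direct shear f_v = P/L_w = 14.9 / 14 = 1.064 kip/in (vertical).
Torsion M = P·e = 14.9 × 8.5 = 126.65 kip·in.
Critical point at (x, y) = (2.625, 3.5) from centroid. f_tx = M·y/J = 3.353 kip/in; f_ty = M·x/J = 2.515 kip/in.
Resultant f_max = √[f_tx² + (f_v + f_ty)²] = √[3.353² + (1.064 + 2.515)²] = 4.904 kip/in.
Capacity per unit length: φr_n = 0.75 × 0.6 × 90 × (0.707 × 0.25) = 7.158 kip/in.
4.904 ≤ 7.158 → adequate.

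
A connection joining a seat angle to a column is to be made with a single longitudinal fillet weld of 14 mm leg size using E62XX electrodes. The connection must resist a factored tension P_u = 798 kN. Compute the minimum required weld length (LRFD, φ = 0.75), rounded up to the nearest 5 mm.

E62XX → F_EXX = 620 MPa.
Throat t_e = 0.707 × 14 = 9.898 mm.
φr_n = 0.75 × 0.6 × 620 × 9.898 × 10⁻³ = 2.762 kN/mm.
L_req = P_u / φr_n = 798 / 2.762 = 289 mm total.
Round up → use L = 290 mm.

L = 290 mm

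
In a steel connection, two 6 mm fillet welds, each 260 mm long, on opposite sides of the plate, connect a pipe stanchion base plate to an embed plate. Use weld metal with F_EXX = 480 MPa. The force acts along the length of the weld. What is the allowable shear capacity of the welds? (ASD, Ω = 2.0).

R_n/Ω ≈ 318 kN

Effective throat t_e = 0.707 × 6 = 4.242 mm.
Total length L = 520 mm; A_we = 4.242 × 520 = 2206 mm².
F_nw = 0.6 F_EXX = 0.6 × 480 = 288 MPa.
R_n = 288 × 2206 × 10⁻³ = 635.3 kN; R_n/Ω = 635.3/2.0 = 317.6 kN.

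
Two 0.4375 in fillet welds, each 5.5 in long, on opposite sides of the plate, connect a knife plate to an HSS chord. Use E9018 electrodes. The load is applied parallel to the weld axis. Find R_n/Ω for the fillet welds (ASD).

R_n/Ω ≈ 91.9 kip

E90XX → F_EXX = 90 ksi.
Effective throat t_e = 0.707 × 0.4375 = 0.3093 in.
Total length L = 11 in; A_we = 0.3093 × 11 = 3.402 in².
F_nw = 0.6 F_EXX = 0.6 × 90 = 54 ksi.
R_n = 54 × 3.402 = 183.7 kip; R_n/Ω = 183.7/2.0 = 91.87 kip.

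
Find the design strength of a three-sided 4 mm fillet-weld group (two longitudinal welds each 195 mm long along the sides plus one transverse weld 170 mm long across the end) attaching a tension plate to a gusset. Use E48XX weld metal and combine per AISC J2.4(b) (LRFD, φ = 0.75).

E48XX → F_EXX = 480 MPa.
t_e = 0.707 × 4 = 2.828 mm.
R_nwl = 0.6 × 480 × 2.828 × 390 × 10⁻³ = 317.6 kN (longitudinal, 2 welds).
R_nwt = 0.6 × 480 × 2.828 × 170 × 10⁻³ = 138.5 kN (transverse, base value).
(i) R_nwl + R_nwt = 456.1 kN; (ii) 0.85 R_nwl + 1.5 R_nwt = 477.7 kN.
R_n = max = 477.7 kN [governs: (ii)]; φR_n = 358.3 kN.

φR_n ≈ 358 kN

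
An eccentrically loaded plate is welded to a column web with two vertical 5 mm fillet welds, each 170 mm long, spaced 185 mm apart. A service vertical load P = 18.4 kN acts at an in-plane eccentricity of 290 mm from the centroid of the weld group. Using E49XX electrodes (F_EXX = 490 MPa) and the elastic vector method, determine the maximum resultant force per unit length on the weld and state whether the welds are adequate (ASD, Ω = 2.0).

Total weld length L_w = 340 mm. Treat welds as unit-width lines.
Polar moment about centroid: J = 2[d³/12 + d(b/2)²] = 2[170³/12 + 170×92.5²] = 3728000 mm³.
Direct shear f_v = P/L_w = 18.4×10³ / 340 = 54.12 N/mm (vertical).
Torsion M = P·e = 18.4×10³ × 290 = 5336000 N·mm.
Critical point at (x, y) = (92.5, 85) from centroid. f_tx = M·y/J = 121.7 N/mm; f_ty = M·x/J = 132.4 N/mm.
Resultant f_max = √[f_tx² + (f_v + f_ty)²] = √[121.7² + (54.12 + 132.4)²] = 222.7 N/mm.
Capacity per unit length: r_n/Ω = (1/2.0) × 0.6 × 490 × (0.707 × 5) = 519.6 N/mm.
222.7 ≤ 519.6 → adequate.

f_max ≈ 223 N/mm; adequate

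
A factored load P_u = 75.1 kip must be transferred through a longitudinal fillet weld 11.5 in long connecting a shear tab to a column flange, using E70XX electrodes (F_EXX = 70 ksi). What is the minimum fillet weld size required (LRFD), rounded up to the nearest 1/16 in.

w = 5/16 in

Total weld length L = 11.5 in.
Required throat t_e = P_u / (φ × 0.6 F_EXX × L) = 75.1 / (0.75 × 0.6 × 70 × 11.5) = 0.2073 in.
Required leg w = t_e / 0.707 = 0.2932 in → use 5/16 in.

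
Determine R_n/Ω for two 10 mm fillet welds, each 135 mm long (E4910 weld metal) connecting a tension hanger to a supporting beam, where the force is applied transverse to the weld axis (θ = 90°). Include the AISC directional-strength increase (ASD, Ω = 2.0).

E49XX → F_EXX = 490 MPa.
t_e = 0.707 × 10 = 7.07 mm; A_we = 7.07 × 270 = 1909 mm².
Directional factor: 1.0 + 0.5 sin^1.5(90°) = 1.5.
F_nw = 0.6 × 490 × 1.5 = 441 MPa.
R_n/Ω = (441 × 1909) / 2.0 × 10⁻³ = 420.9 kN.

R_n/Ω ≈ 421 kN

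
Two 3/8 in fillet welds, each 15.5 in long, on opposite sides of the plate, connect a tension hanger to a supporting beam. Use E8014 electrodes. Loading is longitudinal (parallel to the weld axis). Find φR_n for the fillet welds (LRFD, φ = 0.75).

φR_n ≈ 296 kip

E80XX → F_EXX = 80 ksi.
Effective throat t_e = 0.707 × 0.375 = 0.2651 in.
Total length L = 31 in; A_we = 0.2651 × 31 = 8.219 in².
F_nw = 0.6 F_EXX = 0.6 × 80 = 48 ksi.
φR_n = 0.75 × 48 × 8.219 = 295.9 kip.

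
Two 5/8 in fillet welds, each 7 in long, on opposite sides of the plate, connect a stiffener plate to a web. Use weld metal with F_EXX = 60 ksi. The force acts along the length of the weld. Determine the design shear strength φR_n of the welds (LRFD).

Effective throat t_e = 0.707 × 0.625 = 0.4419 in.
Total length L = 14 in; A_we = 0.4419 × 14 = 6.186 in².
F_nw = 0.6 F_EXX = 0.6 × 60 = 36 ksi.
φR_n = 0.75 × 36 × 6.186 = 167 kips.

φR_n ≈ 167 kips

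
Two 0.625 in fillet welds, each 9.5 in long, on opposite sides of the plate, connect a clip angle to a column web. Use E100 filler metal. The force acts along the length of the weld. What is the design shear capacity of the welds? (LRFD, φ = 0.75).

E100XX → F_EXX = 100 ksi.
Effective throat t_e = 0.707 × 0.625 = 0.4419 in.
Total length L = 19 in; A_we = 0.4419 × 19 = 8.396 in².
F_nw = 0.6 F_EXX = 0.6 × 100 = 60 ksi.
φR_n = 0.75 × 60 × 8.396 = 377.8 kips.

φR_n ≈ 378 kips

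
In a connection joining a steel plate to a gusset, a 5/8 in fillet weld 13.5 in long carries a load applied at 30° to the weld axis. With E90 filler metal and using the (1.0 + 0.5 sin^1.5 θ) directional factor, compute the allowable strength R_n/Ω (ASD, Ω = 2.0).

R_n/Ω ≈ 190 kip

E90XX → F_EXX = 90 ksi.
t_e = 0.707 × 0.625 = 0.4419 in; A_we = 0.4419 × 13.5 = 5.965 in².
Directional factor: 1.0 + 0.5 sin^1.5(30°) = 1.177.
F_nw = 0.6 × 90 × 1.177 = 63.55 ksi.
R_n/Ω = (63.55 × 5.965) / 2.0 = 189.5 kip.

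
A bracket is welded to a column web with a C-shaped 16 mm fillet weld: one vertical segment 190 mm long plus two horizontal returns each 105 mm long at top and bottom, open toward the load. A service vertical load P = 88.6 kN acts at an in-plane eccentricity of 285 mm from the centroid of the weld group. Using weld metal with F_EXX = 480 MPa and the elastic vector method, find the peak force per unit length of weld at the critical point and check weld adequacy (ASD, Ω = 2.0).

Total weld length L_w = 400 mm. Treat welds as unit-width lines.
Centroid: x̄ = 2×105×52.5 / 400 = 27.56 mm from the vertical weld.
Polar moment about centroid: J = I_x + I_y = [190³/12 + 2×105×95²] + [190×27.56² + 2(105³/12 + 105×24.94²)] = 2935000 mm³.
Direct shear f_v = P/L_w = 88.6×10³ / 400 = 221.5 N/mm (vertical).
Torsion M = P·e = 88.6×10³ × 285 = 25251000 N·mm.
Critical point at (x, y) = (77.44, 95) from centroid. f_tx = M·y/J = 817.4 N/mm; f_ty = M·x/J = 666.3 N/mm.
Resultant f_max = √[f_tx² + (f_v + f_ty)²] = √[817.4² + (221.5 + 666.3)²] = 1207 N/mm.
Capacity per unit length: r_n/Ω = (1/2.0) × 0.6 × 480 × (0.707 × 16) = 1629 N/mm.
1207 ≤ 1629 → adequate.

f_max ≈ 1210 N/mm; adequate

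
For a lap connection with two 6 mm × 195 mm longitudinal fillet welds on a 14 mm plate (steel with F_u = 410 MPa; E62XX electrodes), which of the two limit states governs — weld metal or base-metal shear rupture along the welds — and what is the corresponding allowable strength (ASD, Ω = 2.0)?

E62XX → F_EXX = 620 MPa.
t_e = 0.707 × 6 = 4.242 mm; L = 390 mm.
Weld metal: R_n/Ω = (1/2.0) × 0.6 × 620 × 4.242 × 390 × 10⁻³ = 307.7 kN.
Base metal (shear rupture): R_n/Ω = (1/2.0) × 0.6 × 410 × 14 × 390 × 10⁻³ = 671.6 kN.
Governing: weld metal.

R_n/Ω ≈ 308 kN (weld metal governs)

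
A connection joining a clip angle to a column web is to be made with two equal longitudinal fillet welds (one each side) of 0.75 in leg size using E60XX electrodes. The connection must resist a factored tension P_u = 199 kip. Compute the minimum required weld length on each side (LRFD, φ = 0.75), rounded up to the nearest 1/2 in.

E60XX → F_EXX = 60 ksi.
Throat t_e = 0.707 × 0.75 = 0.5302 in.
φr_n = 0.75 × 0.6 × 60 × 0.5302 = 14.32 kip/in.
L_req = P_u / φr_n = 199 / 14.32 = 13.9 in total.
Per side: 13.9 / 2 = 6.95 in.
Round up → use L = 7 in on each side.

L = 7 in on each side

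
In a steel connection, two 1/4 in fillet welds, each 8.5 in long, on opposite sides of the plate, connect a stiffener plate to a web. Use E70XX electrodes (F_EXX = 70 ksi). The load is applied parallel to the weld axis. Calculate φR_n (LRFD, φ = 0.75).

φR_n ≈ 94.6 kips

Effective throat t_e = 0.707 × 0.25 = 0.1767 in.
Total length L = 17 in; A_we = 0.1767 × 17 = 3.005 in².
F_nw = 0.6 F_EXX = 0.6 × 70 = 42 ksi.
φR_n = 0.75 × 42 × 3.005 = 94.65 kips.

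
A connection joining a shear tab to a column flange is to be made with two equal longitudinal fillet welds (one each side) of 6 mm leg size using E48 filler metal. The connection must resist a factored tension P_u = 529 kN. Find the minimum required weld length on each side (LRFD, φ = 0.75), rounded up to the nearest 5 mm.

L = 290 mm on each side

E48XX → F_EXX = 480 MPa.
Throat t_e = 0.707 × 6 = 4.242 mm.
φr_n = 0.75 × 0.6 × 480 × 4.242 × 10⁻³ = 0.9163 kN/mm.
L_req = P_u / φr_n = 529 / 0.9163 = 577.3 mm total.
Per side: 577.3 / 2 = 288.7 mm.
Round up → use L = 290 mm on each side.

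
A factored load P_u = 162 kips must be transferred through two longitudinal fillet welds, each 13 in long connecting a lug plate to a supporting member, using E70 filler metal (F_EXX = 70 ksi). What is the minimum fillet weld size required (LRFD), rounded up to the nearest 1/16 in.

Total weld length L = 26 in.
Required throat t_e = P_u / (φ × 0.6 F_EXX × L) = 162 / (0.75 × 0.6 × 70 × 26) = 0.1978 in.
Required leg w = t_e / 0.707 = 0.2798 in → use 5/16 in.

w = 5/16 in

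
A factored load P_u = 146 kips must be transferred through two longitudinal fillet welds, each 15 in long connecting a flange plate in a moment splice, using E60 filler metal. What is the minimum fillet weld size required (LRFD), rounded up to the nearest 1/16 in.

E60XX → F_EXX = 60 ksi.
Total weld length L = 30 in.
Required throat t_e = P_u / (φ × 0.6 F_EXX × L) = 146 / (0.75 × 0.6 × 60 × 30) = 0.1802 in.
Required leg w = t_e / 0.707 = 0.2549 in → use 5/16 in.

w = 5/16 in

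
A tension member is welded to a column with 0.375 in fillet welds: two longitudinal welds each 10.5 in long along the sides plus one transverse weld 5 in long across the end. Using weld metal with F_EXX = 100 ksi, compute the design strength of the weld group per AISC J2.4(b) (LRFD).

φR_n ≈ 310 kip

t_e = 0.707 × 0.375 = 0.2651 in.
R_nwl = 0.6 × 100 × 0.2651 × 21 = 334.1 kip (longitudinal, 2 welds).
R_nwt = 0.6 × 100 × 0.2651 × 5 = 79.54 kip (transverse, base value).
(i) R_nwl + R_nwt = 413.6 kip; (ii) 0.85 R_nwl + 1.5 R_nwt = 403.3 kip.
R_n = max = 413.6 kip [governs: (i)]; φR_n = 310.2 kip.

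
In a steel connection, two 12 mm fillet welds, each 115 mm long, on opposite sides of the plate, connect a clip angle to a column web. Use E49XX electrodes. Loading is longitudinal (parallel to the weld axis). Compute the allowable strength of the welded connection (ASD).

E49XX → F_EXX = 490 MPa.
Effective throat t_e = 0.707 × 12 = 8.484 mm.
Total length L = 230 mm; A_we = 8.484 × 230 = 1951 mm².
F_nw = 0.6 F_EXX = 0.6 × 490 = 294 MPa.
R_n = 294 × 1951 × 10⁻³ = 573.7 kN; R_n/Ω = 573.7/2.0 = 286.8 kN.

R_n/Ω ≈ 287 kN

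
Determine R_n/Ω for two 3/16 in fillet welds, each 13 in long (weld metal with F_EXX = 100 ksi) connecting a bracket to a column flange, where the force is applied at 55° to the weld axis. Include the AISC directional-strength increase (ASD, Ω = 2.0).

t_e = 0.707 × 0.1875 = 0.1326 in; A_we = 0.1326 × 26 = 3.447 in².
Directional factor: 1.0 + 0.5 sin^1.5(55°) = 1.371.
F_nw = 0.6 × 100 × 1.371 = 82.24 ksi.
R_n/Ω = (82.24 × 3.447) / 2.0 = 141.7 kip.

R_n/Ω ≈ 142 kip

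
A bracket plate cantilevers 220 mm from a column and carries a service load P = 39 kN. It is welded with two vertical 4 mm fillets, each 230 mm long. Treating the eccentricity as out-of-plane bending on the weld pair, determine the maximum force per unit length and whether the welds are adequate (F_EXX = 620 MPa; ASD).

L_w = 2 × 230 = 460 mm; section modulus (unit throat) S = 2 × L²/6 = 17630 mm².
Direct shear f_v = P/L_w = 39×10³/460 = 84.78 N/mm.
Moment M = P × e = 39×10³ × 220 = 8580000 N·mm; bending f_b = M/S = 486.6 N/mm.
f_max = √(f_v² + f_b²) = √(84.78² + 486.6²) = 493.9 N/mm.
r_n/Ω = (1/2.0) × 0.6 × 620 × (0.707 × 4) = 526 N/mm → adequate.

f_max ≈ 494 N/mm; adequate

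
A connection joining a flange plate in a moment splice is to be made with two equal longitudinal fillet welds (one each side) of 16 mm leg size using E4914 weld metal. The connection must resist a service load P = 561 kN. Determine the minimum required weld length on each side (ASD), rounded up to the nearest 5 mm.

E49XX → F_EXX = 490 MPa.
Throat t_e = 0.707 × 16 = 11.31 mm.
r_n/Ω = (0.6 × 490 × 11.31) / 2.0 = 1663 N/mm = 1.663 kN/mm.
L_req = P / (r_n/Ω) = 561 / 1.663 = 337.4 mm total.
Per side: 337.4 / 2 = 168.7 mm.
Round up → use L = 170 mm on each side.

L = 170 mm on each side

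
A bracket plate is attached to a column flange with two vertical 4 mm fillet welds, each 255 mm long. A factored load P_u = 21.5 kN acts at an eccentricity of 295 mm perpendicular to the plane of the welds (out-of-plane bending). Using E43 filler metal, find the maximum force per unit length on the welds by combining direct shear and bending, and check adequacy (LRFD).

E43XX → F_EXX = 430 MPa.
L_w = 2 × 255 = 510 mm; section modulus (unit throat) S = 2 × L²/6 = 21680 mm².
Direct shear f_v = P/L_w = 21.5×10³/510 = 42.16 N/mm.
Moment M = P × e = 21.5×10³ × 295 = 6342500 N·mm; bending f_b = M/S = 292.6 N/mm.
f_max = √(f_v² + f_b²) = √(42.16² + 292.6²) = 295.6 N/mm.
φr_n = 0.75 × 0.6 × 430 × (0.707 × 4) = 547.2 N/mm → adequate.

f_max ≈ 296 N/mm; adequate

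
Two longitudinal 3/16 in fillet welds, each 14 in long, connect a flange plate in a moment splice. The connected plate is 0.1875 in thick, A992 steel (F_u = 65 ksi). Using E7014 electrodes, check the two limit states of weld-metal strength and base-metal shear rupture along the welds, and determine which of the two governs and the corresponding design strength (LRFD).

φR_n ≈ 117 kip (weld metal governs)

E70XX → F_EXX = 70 ksi.
t_e = 0.707 × 0.1875 = 0.1326 in; L = 28 in.
Weld metal: φR_n = 0.75 × 0.6 × 70 × 0.1326 × 28 = 116.9 kip.
Base metal (shear rupture): φR_n = 0.75 × 0.6 × 65 × 0.1875 × 28 = 153.6 kip.
Governing: weld metal.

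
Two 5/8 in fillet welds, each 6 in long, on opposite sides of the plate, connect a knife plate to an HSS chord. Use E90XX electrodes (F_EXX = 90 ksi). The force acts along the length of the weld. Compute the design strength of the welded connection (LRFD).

φR_n ≈ 215 kip

Effective throat t_e = 0.707 × 0.625 = 0.4419 in.
Total length L = 12 in; A_we = 0.4419 × 12 = 5.302 in².
F_nw = 0.6 F_EXX = 0.6 × 90 = 54 ksi.
φR_n = 0.75 × 54 × 5.302 = 214.8 kip.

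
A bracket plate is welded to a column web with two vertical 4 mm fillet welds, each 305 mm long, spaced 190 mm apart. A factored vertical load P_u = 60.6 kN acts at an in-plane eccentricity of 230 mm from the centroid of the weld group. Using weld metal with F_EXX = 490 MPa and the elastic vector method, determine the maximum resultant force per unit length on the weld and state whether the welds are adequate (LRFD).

Total weld length L_w = 610 mm. Treat welds as unit-width lines.
Polar moment about centroid: J = 2[d³/12 + d(b/2)²] = 2[305³/12 + 305×95²] = 10230000 mm³.
Direct shear f_v = P/L_w = 60.6×10³ / 610 = 99.34 N/mm (vertical).
Torsion M = P·e = 60.6×10³ × 230 = 13938000 N·mm.
Critical point at (x, y) = (95, 152.5) from centroid. f_tx = M·y/J = 207.7 N/mm; f_ty = M·x/J = 129.4 N/mm.
Resultant f_max = √[f_tx² + (f_v + f_ty)²] = √[207.7² + (99.34 + 129.4)²] = 309 N/mm.
Capacity per unit length: φr_n = 0.75 × 0.6 × 490 × (0.707 × 4) = 623.6 N/mm.
309 ≤ 623.6 → adequate.

f_max ≈ 309 N/mm; adequate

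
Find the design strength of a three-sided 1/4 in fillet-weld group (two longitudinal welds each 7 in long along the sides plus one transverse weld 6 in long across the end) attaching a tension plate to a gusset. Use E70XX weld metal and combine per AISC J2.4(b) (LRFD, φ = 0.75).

φR_n ≈ 116 kip

E70XX → F_EXX = 70 ksi.
t_e = 0.707 × 0.25 = 0.1767 in.
R_nwl = 0.6 × 70 × 0.1767 × 14 = 103.9 kip (longitudinal, 2 welds).
R_nwt = 0.6 × 70 × 0.1767 × 6 = 44.54 kip (transverse, base value).
(i) R_nwl + R_nwt = 148.5 kip; (ii) 0.85 R_nwl + 1.5 R_nwt = 155.2 kip.
R_n = max = 155.2 kip [governs: (ii)]; φR_n = 116.4 kip.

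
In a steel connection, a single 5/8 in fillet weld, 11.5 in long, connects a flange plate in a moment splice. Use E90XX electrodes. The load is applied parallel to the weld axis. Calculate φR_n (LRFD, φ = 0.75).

E90XX → F_EXX = 90 ksi.
Effective throat t_e = 0.707 × 0.625 = 0.4419 in.
Total length L = 11.5 in; A_we = 0.4419 × 11.5 = 5.082 in².
F_nw = 0.6 F_EXX = 0.6 × 90 = 54 ksi.
φR_n = 0.75 × 54 × 5.082 = 205.8 kip.

φR_n ≈ 206 kip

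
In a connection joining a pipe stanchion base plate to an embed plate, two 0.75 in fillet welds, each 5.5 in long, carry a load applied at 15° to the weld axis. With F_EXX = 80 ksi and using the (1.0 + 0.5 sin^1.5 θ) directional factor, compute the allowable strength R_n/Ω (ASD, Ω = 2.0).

t_e = 0.707 × 0.75 = 0.5302 in; A_we = 0.5302 × 11 = 5.833 in².
Directional factor: 1.0 + 0.5 sin^1.5(15°) = 1.066.
F_nw = 0.6 × 80 × 1.066 = 51.16 ksi.
R_n/Ω = (51.16 × 5.833) / 2.0 = 149.2 kip.

R_n/Ω ≈ 149 kip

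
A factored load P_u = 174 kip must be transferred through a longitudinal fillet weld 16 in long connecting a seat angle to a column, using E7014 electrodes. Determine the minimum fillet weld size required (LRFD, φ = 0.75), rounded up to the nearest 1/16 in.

E70XX → F_EXX = 70 ksi.
Total weld length L = 16 in.
Required throat t_e = P_u / (φ × 0.6 F_EXX × L) = 174 / (0.75 × 0.6 × 70 × 16) = 0.3452 in.
Required leg w = t_e / 0.707 = 0.4883 in → use 1/2 in.

w = 1/2 in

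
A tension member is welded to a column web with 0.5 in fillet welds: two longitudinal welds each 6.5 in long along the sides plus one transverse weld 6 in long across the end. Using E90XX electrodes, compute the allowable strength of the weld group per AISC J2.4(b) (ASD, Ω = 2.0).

E90XX → F_EXX = 90 ksi.
t_e = 0.707 × 0.5 = 0.3535 in.
R_nwl = 0.6 × 90 × 0.3535 × 13 = 248.2 kips (longitudinal, 2 welds).
R_nwt = 0.6 × 90 × 0.3535 × 6 = 114.5 kips (transverse, base value).
(i) R_nwl + R_nwt = 362.7 kips; (ii) 0.85 R_nwl + 1.5 R_nwt = 382.7 kips.
R_n = max = 382.7 kips [governs: (ii)]; R_n/Ω = 191.4 kips.

R_n/Ω ≈ 191 kips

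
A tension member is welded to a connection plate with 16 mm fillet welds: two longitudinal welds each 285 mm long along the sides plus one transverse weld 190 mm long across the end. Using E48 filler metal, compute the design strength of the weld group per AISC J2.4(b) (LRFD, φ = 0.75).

φR_n ≈ 1880 kN

E48XX → F_EXX = 480 MPa.
t_e = 0.707 × 16 = 11.31 mm.
R_nwl = 0.6 × 480 × 11.31 × 570 × 10⁻³ = 1857 kN (longitudinal, 2 welds).
R_nwt = 0.6 × 480 × 11.31 × 190 × 10⁻³ = 619 kN (transverse, base value).
(i) R_nwl + R_nwt = 2476 kN; (ii) 0.85 R_nwl + 1.5 R_nwt = 2507 kN.
R_n = max = 2507 kN [governs: (ii)]; φR_n = 1880 kN.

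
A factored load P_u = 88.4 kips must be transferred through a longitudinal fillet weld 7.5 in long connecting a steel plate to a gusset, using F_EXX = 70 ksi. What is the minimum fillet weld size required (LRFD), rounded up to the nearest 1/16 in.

Total weld length L = 7.5 in.
Required throat t_e = P_u / (φ × 0.6 F_EXX × L) = 88.4 / (0.75 × 0.6 × 70 × 7.5) = 0.3742 in.
Required leg w = t_e / 0.707 = 0.5293 in → use 9/16 in.

w = 9/16 in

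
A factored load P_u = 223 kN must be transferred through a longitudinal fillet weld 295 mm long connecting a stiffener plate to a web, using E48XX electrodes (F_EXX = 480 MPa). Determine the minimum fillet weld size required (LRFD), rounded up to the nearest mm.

w = 5 mm

Total weld length L = 295 mm.
Required throat t_e = P_u / (φ × 0.6 F_EXX × L) = 223 / (0.75 × 0.6 × 480 × 295 × 10⁻³) = 3.5 mm.
Required leg w = t_e / 0.707 = 4.95 mm → use 5 mm.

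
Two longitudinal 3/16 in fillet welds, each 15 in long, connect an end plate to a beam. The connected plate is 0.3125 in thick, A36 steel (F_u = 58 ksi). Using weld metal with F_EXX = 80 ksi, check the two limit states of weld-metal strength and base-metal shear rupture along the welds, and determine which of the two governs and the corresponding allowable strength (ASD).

t_e = 0.707 × 0.1875 = 0.1326 in; L = 30 in.
Weld metal: R_n/Ω = (1/2.0) × 0.6 × 80 × 0.1326 × 30 = 95.44 kip.
Base metal (shear rupture): R_n/Ω = (1/2.0) × 0.6 × 58 × 0.3125 × 30 = 163.1 kip.
Governing: weld metal.

R_n/Ω ≈ 95.4 kip (weld metal governs)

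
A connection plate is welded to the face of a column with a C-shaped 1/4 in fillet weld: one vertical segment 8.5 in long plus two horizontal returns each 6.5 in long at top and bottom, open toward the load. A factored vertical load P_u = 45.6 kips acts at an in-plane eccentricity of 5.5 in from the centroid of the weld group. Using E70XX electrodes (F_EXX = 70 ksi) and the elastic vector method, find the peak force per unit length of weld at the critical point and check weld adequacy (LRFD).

f_max ≈ 5.77 kip/in; NOT adequate

Total weld length L_w = 21.5 in. Treat welds as unit-width lines.
Centroid: x̄ = 2×6.5×3.25 / 21.5 = 1.965 in from the vertical weld.
Polar moment about centroid: J = I_x + I_y = [8.5³/12 + 2×6.5×4.25²] + [8.5×1.965² + 2(6.5³/12 + 6.5×1.285²)] = 386 in³.
Direct shear f_v = P/L_w = 45.6 / 21.5 = 2.121 kip/in (vertical).
Torsion M = P·e = 45.6 × 5.5 = 250.8 kip·in.
Critical point at (x, y) = (4.535, 4.25) from centroid. f_tx = M·y/J = 2.761 kip/in; f_ty = M·x/J = 2.946 kip/in.
Resultant f_max = √[f_tx² + (f_v + f_ty)²] = √[2.761² + (2.121 + 2.946)²] = 5.771 kip/in.
Capacity per unit length: φr_n = 0.75 × 0.6 × 70 × (0.707 × 0.25) = 5.568 kip/in.
5.771 > 5.568 → NOT adequate.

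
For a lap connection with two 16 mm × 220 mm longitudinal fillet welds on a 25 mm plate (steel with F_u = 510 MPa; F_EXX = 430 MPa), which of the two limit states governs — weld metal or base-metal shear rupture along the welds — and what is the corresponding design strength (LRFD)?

t_e = 0.707 × 16 = 11.31 mm; L = 440 mm.
Weld metal: φR_n = 0.75 × 0.6 × 430 × 11.31 × 440 × 10⁻³ = 963.1 kN.
Base metal (shear rupture): φR_n = 0.75 × 0.6 × 510 × 25 × 440 × 10⁻³ = 2524 kN.
Governing: weld metal.

φR_n ≈ 963 kN (weld metal governs)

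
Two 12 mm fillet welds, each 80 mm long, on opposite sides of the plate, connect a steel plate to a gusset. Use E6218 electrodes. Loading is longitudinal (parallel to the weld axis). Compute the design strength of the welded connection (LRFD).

E62XX → F_EXX = 620 MPa.
Effective throat t_e = 0.707 × 12 = 8.484 mm.
Total length L = 160 mm; A_we = 8.484 × 160 = 1357 mm².
F_nw = 0.6 F_EXX = 0.6 × 620 = 372 MPa.
φR_n = 0.75 × 372 × 1357 × 10⁻³ = 378.7 kN.

φR_n ≈ 379 kN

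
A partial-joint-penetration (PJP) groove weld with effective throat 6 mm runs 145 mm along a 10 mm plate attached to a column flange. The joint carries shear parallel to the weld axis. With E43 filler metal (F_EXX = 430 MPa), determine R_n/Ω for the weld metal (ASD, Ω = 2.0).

Effective throat (given) t_e = 6 mm.
A_we = 6 × 145 = 870 mm².
F_nw = 0.6 F_EXX = 258 MPa.
R_n/Ω = (258 × 870) / 2.0 × 10⁻³ = 112.2 kN.

R_n/Ω ≈ 112 kN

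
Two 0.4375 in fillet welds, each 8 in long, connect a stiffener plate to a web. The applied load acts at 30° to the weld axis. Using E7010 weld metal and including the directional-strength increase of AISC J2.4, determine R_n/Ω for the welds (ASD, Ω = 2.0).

R_n/Ω ≈ 122 kips

E70XX → F_EXX = 70 ksi.
t_e = 0.707 × 0.4375 = 0.3093 in; A_we = 0.3093 × 16 = 4.949 in².
Directional factor: 1.0 + 0.5 sin^1.5(30°) = 1.177.
F_nw = 0.6 × 70 × 1.177 = 49.42 ksi.
R_n/Ω = (49.42 × 4.949) / 2.0 = 122.3 kips.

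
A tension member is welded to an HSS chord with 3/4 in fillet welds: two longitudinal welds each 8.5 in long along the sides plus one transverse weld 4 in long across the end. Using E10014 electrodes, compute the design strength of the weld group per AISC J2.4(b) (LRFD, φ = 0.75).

φR_n ≈ 501 kips

E100XX → F_EXX = 100 ksi.
t_e = 0.707 × 0.75 = 0.5302 in.
R_nwl = 0.6 × 100 × 0.5302 × 17 = 540.9 kips (longitudinal, 2 welds).
R_nwt = 0.6 × 100 × 0.5302 × 4 = 127.3 kips (transverse, base value).
(i) R_nwl + R_nwt = 668.1 kips; (ii) 0.85 R_nwl + 1.5 R_nwt = 650.6 kips.
R_n = max = 668.1 kips [governs: (i)]; φR_n = 501.1 kips.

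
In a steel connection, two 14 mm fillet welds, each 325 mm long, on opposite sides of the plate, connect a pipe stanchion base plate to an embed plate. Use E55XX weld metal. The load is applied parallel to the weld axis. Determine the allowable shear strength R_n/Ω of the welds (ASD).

E55XX → F_EXX = 550 MPa.
Effective throat t_e = 0.707 × 14 = 9.898 mm.
Total length L = 650 mm; A_we = 9.898 × 650 = 6434 mm².
F_nw = 0.6 F_EXX = 0.6 × 550 = 330 MPa.
R_n = 330 × 6434 × 10⁻³ = 2123 kN; R_n/Ω = 2123/2.0 = 1062 kN.

R_n/Ω ≈ 1060 kN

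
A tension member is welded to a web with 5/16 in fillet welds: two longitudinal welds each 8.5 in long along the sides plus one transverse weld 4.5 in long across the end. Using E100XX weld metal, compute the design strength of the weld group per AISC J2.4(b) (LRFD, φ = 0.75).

E100XX → F_EXX = 100 ksi.
t_e = 0.707 × 0.3125 = 0.2209 in.
R_nwl = 0.6 × 100 × 0.2209 × 17 = 225.4 kip (longitudinal, 2 welds).
R_nwt = 0.6 × 100 × 0.2209 × 4.5 = 59.65 kip (transverse, base value).
(i) R_nwl + R_nwt = 285 kip; (ii) 0.85 R_nwl + 1.5 R_nwt = 281 kip.
R_n = max = 285 kip [governs: (i)]; φR_n = 213.8 kip.

φR_n ≈ 214 kip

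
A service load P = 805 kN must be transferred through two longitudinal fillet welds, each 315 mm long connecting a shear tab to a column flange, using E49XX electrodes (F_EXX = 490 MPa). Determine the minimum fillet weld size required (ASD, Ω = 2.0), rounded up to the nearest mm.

w = 13 mm

Total weld length L = 630 mm.
Required throat t_e = P × Ω / (0.6 F_EXX × L) = 805 × 2.0 / (0.6 × 490 × 630 × 10⁻³) = 8.692 mm.
Required leg w = t_e / 0.707 = 12.29 mm → use 13 mm.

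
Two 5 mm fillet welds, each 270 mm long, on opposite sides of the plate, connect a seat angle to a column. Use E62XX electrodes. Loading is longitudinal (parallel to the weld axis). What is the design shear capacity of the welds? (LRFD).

E62XX → F_EXX = 620 MPa.
Effective throat t_e = 0.707 × 5 = 3.535 mm.
Total length L = 540 mm; A_we = 3.535 × 540 = 1909 mm².
F_nw = 0.6 F_EXX = 0.6 × 620 = 372 MPa.
φR_n = 0.75 × 372 × 1909 × 10⁻³ = 532.6 kN.

φR_n ≈ 533 kN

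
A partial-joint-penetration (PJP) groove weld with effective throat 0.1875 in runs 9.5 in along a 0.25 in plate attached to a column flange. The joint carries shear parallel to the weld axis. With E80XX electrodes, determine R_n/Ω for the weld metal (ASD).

E80XX → F_EXX = 80 ksi.
Effective throat (given) t_e = 0.1875 in.
A_we = 0.1875 × 9.5 = 1.781 in².
F_nw = 0.6 F_EXX = 48 ksi.
R_n/Ω = (48 × 1.781) / 2.0 = 42.75 kips.

R_n/Ω ≈ 42.8 kips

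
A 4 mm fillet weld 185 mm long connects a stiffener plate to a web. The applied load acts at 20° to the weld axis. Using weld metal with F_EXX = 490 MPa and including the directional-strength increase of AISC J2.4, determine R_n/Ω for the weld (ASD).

t_e = 0.707 × 4 = 2.828 mm; A_we = 2.828 × 185 = 523.2 mm².
Directional factor: 1.0 + 0.5 sin^1.5(20°) = 1.1.
F_nw = 0.6 × 490 × 1.1 = 323.4 MPa.
R_n/Ω = (323.4 × 523.2) / 2.0 × 10⁻³ = 84.6 kN.

R_n/Ω ≈ 84.6 kN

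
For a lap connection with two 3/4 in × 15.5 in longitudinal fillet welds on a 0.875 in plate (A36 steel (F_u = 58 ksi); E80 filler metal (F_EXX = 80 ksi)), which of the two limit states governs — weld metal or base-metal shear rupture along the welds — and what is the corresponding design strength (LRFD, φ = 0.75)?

φR_n ≈ 592 kip (weld metal governs)

t_e = 0.707 × 0.75 = 0.5302 in; L = 31 in.
Weld metal: φR_n = 0.75 × 0.6 × 80 × 0.5302 × 31 = 591.8 kip.
Base metal (shear rupture): φR_n = 0.75 × 0.6 × 58 × 0.875 × 31 = 708 kip.
Governing: weld metal.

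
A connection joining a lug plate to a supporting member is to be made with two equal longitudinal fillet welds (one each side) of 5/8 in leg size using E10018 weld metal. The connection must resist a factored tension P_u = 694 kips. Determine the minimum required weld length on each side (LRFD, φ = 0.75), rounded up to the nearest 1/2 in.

E100XX → F_EXX = 100 ksi.
Throat t_e = 0.707 × 0.625 = 0.4419 in.
φr_n = 0.75 × 0.6 × 100 × 0.4419 = 19.88 kips/in.
L_req = P_u / φr_n = 694 / 19.88 = 34.9 in total.
Per side: 34.9 / 2 = 17.45 in.
Round up → use L = 17.5 in on each side.

L = 17.5 in on each side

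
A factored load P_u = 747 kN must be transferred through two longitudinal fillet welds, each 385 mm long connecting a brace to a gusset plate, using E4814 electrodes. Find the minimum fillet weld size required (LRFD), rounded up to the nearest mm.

E48XX → F_EXX = 480 MPa.
Total weld length L = 770 mm.
Required throat t_e = P_u / (φ × 0.6 F_EXX × L) = 747 / (0.75 × 0.6 × 480 × 770 × 10⁻³) = 4.491 mm.
Required leg w = t_e / 0.707 = 6.353 mm → use 7 mm.

w = 7 mm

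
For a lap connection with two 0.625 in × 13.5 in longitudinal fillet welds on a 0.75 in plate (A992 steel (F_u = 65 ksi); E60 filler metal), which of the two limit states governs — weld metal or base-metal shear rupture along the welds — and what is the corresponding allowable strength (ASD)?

E60XX → F_EXX = 60 ksi.
t_e = 0.707 × 0.625 = 0.4419 in; L = 27 in.
Weld metal: R_n/Ω = (1/2.0) × 0.6 × 60 × 0.4419 × 27 = 214.8 kips.
Base metal (shear rupture): R_n/Ω = (1/2.0) × 0.6 × 65 × 0.75 × 27 = 394.9 kips.
Governing: weld metal.

R_n/Ω ≈ 215 kips (weld metal governs)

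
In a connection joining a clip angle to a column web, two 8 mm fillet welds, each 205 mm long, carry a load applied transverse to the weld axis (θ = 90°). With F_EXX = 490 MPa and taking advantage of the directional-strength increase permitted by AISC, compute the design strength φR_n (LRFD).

φR_n ≈ 767 kN

t_e = 0.707 × 8 = 5.656 mm; A_we = 5.656 × 410 = 2319 mm².
Directional factor: 1.0 + 0.5 sin^1.5(90°) = 1.5.
F_nw = 0.6 × 490 × 1.5 = 441 MPa.
φR_n = 0.75 × 441 × 2319 × 10⁻³ = 767 kN.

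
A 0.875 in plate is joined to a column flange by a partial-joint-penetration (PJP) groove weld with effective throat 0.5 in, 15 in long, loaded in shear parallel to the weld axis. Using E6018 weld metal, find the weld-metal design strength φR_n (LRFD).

E60XX → F_EXX = 60 ksi.
Effective throat (given) t_e = 0.5 in.
A_we = 0.5 × 15 = 7.5 in².
F_nw = 0.6 F_EXX = 36 ksi.
φR_n = 0.75 × 36 × 7.5 = 202.5 kips.

φR_n ≈ 202 kips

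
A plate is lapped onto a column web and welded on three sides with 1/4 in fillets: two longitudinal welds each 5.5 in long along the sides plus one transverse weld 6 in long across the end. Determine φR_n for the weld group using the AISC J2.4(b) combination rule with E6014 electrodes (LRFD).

E60XX → F_EXX = 60 ksi.
t_e = 0.707 × 0.25 = 0.1767 in.
R_nwl = 0.6 × 60 × 0.1767 × 11 = 69.99 kips (longitudinal, 2 welds).
R_nwt = 0.6 × 60 × 0.1767 × 6 = 38.18 kips (transverse, base value).
(i) R_nwl + R_nwt = 108.2 kips; (ii) 0.85 R_nwl + 1.5 R_nwt = 116.8 kips.
R_n = max = 116.8 kips [governs: (ii)]; φR_n = 87.57 kips.

φR_n ≈ 87.6 kips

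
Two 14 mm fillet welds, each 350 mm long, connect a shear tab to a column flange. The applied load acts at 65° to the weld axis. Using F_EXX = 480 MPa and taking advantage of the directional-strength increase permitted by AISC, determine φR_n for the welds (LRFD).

φR_n ≈ 2140 kN

t_e = 0.707 × 14 = 9.898 mm; A_we = 9.898 × 700 = 6929 mm².
Directional factor: 1.0 + 0.5 sin^1.5(65°) = 1.431.
F_nw = 0.6 × 480 × 1.431 = 412.2 MPa.
φR_n = 0.75 × 412.2 × 6929 × 10⁻³ = 2142 kN.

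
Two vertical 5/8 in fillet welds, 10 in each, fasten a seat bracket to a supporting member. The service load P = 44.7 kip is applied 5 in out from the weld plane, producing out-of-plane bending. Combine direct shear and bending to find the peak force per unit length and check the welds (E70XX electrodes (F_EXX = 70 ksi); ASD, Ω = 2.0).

f_max ≈ 7.07 kip/in; adequate

L_w = 2 × 10 = 20 in; section modulus (unit throat) S = 2 × L²/6 = 33.33 in².
Direct shear f_v = P/L_w = 44.7/20 = 2.235 kip/in.
Moment M = P × e = 44.7 × 5 = 223.5 kip·in; bending f_b = M/S = 6.705 kip/in.
f_max = √(f_v² + f_b²) = √(2.235² + 6.705²) = 7.068 kip/in.
r_n/Ω = (1/2.0) × 0.6 × 70 × (0.707 × 0.625) = 9.279 kip/in → adequate.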